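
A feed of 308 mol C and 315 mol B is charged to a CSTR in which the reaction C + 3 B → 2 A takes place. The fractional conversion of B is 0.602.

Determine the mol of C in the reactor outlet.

B reacted = 0.602 × 315 = 189.6 mol; ν_B = −3, so ξ = 189.6/3 = 63.21 mol.
Outlet amounts (n = n₀ + ν ξ):
  C: 308 − 1(63.21) = 244.8
  B: 315 − 3(63.21) = 125.4
  A: 0 + 2(63.21) = 126.4

245 mol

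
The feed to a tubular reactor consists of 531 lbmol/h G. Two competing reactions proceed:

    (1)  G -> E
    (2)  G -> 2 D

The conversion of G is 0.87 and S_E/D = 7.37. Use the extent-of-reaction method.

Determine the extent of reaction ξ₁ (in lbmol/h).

Conversion of G: G consumed = 0.87 × 531 = 462 lbmol/h = 1ξ₁ + 1ξ₂.
Selectivity: 1ξ₁ / (2ξ₂) = 7.37 → ξ₁ = 14.74 ξ₂.
Substitute: (1·14.74 + 1) ξ₂ = 462 → ξ₂ = 29.35 lbmol/h, ξ₁ = 432.6 lbmol/h.
Outlet amounts (n = n₀ + Σ ν·ξ):
  G: 531 − 1(432.6) − 1(29.35) = 69.03
  E: 0 + 1(432.6) = 432.6
  D: 0 + 2(29.35) = 58.7

ξ₁ = 433 lbmol/h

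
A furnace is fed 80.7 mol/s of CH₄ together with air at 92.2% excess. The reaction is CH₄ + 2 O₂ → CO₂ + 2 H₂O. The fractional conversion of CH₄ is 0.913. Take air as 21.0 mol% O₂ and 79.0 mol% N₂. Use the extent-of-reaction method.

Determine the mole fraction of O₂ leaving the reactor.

0.105

Stoichiometric O₂ = 2 × 80.7 = 161.4 mol/s; O₂ fed = 161.4 × 1.922 = 310.2 mol/s.
N₂ fed = 310.2 × 79/21 = 1167 mol/s.
Fuel reacted = 0.913 × 80.7 → ξ = 73.68 mol/s.
Outlet (n = n₀ + ν ξ):
  CH₄: 80.7 − 1(73.68) = 7.021
  O₂: 310.2 − 2(73.68) = 162.9
  N₂: 1167 (inert)
  CO₂: 0 + 1(73.68) = 73.68
  H₂O: 0 + 2(73.68) = 147.4
Total out = 1558 mol/s; y_O₂ = 162.9 / 1558 = 0.1045.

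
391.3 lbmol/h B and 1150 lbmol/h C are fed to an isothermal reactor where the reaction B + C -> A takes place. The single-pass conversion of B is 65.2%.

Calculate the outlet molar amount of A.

255 lbmol/h

B reacted = 0.652 × 391.3 = 255.1 lbmol/h; ν_B = −1, so ξ = 255.1/1 = 255.1 lbmol/h.
Outlet amounts (n = n₀ + ν ξ):
  B: 391.3 − 1(255.1) = 136.2
  C: 1150 − 1(255.1) = 894.9
  A: 0 + 1(255.1) = 255.1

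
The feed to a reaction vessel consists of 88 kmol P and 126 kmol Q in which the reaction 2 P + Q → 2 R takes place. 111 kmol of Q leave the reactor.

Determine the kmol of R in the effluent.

For Q: n = n₀ − 1ξ → 111 = 126 − 1ξ, giving ξ = 15 kmol.
Outlet amounts (n = n₀ + ν ξ):
  P: 88 − 2(15) = 58
  Q: 126 − 1(15) = 111
  R: 0 + 2(15) = 30

30 kmol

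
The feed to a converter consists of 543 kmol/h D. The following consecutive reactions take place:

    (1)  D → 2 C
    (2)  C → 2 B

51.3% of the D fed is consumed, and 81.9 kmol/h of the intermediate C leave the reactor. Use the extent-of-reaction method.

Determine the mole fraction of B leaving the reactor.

0.733

Conversion of D: D consumed = 1ξ₁ = 0.513 × 543 → ξ₁ = 278.6 kmol/h.
C balance: n_C = 0 + 2ξ₁ − 1ξ₂ = 81.9 → ξ₂ = (2·278.6 − 81.9)/1 = 475.2 kmol/h.
Outlet amounts (n = n₀ + Σ ν·ξ):
  D: 543 − 1(278.6) = 264.4
  C: 0 + 2(278.6) − 1(475.2) = 81.9
  B: 0 + 2(475.2) = 950.4
Total out = 1297 kmol/h; y_B = 950.4 / 1297 = 0.7329.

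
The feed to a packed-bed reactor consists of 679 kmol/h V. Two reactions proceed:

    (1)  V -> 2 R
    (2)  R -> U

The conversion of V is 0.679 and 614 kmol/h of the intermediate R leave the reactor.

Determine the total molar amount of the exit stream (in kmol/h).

Conversion of V: V consumed = 1ξ₁ = 0.679 × 679 → ξ₁ = 461 kmol/h.
R balance: n_R = 0 + 2ξ₁ − 1ξ₂ = 614 → ξ₂ = (2·461 − 614)/1 = 308.1 kmol/h.
Outlet amounts (n = n₀ + Σ ν·ξ):
  V: 679 − 1(461) = 218
  R: 0 + 2(461) − 1(308.1) = 614
  U: 0 + 1(308.1) = 308.1
Total out = 218 + 614 + 308.1 = 1140 kmol/h.

1140 kmol/h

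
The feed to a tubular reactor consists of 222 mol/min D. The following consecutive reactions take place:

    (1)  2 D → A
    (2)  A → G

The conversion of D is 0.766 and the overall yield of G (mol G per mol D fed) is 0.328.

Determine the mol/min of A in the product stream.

12.2 mol/min

Conversion of D: D consumed = 2ξ₁ = 0.766 × 222 → ξ₁ = 85.03 mol/min.
Yield of G: 1ξ₂ / 222 = 0.328 → ξ₂ = 72.82 mol/min.
Outlet amounts (n = n₀ + Σ ν·ξ):
  D: 222 − 2(85.03) = 51.95
  A: 0 + 1(85.03) − 1(72.82) = 12.21
  G: 0 + 1(72.82) = 72.82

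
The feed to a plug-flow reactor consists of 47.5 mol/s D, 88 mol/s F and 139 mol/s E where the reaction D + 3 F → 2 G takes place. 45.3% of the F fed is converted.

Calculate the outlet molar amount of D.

34.2 mol/s

F reacted = 0.453 × 88 = 39.86 mol/s; ν_F = −3, so ξ = 39.86/3 = 13.29 mol/s.
Outlet amounts (n = n₀ + ν ξ):
  D: 47.5 − 1(13.29) = 34.21
  F: 88 − 3(13.29) = 48.14
  G: 0 + 2(13.29) = 26.58
  E: 139 (inert)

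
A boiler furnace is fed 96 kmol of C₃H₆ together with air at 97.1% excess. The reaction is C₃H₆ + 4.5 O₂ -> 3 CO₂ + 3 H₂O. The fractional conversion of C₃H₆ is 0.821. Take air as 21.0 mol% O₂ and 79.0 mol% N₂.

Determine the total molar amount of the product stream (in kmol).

4190 kmol

Stoichiometric O₂ = 4.5 × 96 = 432 kmol; O₂ fed = 432 × 1.971 = 851.5 kmol.
N₂ fed = 851.5 × 79/21 = 3203 kmol.
Fuel reacted = 0.821 × 96 → ξ = 78.82 kmol.
Outlet (n = n₀ + ν ξ):
  C₃H₆: 96 − 1(78.82) = 17.18
  O₂: 851.5 − 4.5(78.82) = 496.8
  N₂: 3203 (inert)
  CO₂: 0 + 3(78.82) = 236.4
  H₂O: 0 + 3(78.82) = 236.4
Total out = 17.18 + 496.8 + 3203 + 236.4 + 236.4 = 4190 kmol.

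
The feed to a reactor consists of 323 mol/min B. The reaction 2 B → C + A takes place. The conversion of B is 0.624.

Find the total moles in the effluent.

323 mol/min

B reacted = 0.624 × 323 = 201.6 mol/min; ν_B = −2, so ξ = 201.6/2 = 100.8 mol/min.
Outlet amounts (n = n₀ + ν ξ):
  B: 323 − 2(100.8) = 121.4
  C: 0 + 1(100.8) = 100.8
  A: 0 + 1(100.8) = 100.8
Total out = 121.4 + 100.8 + 100.8 = 323 mol/min.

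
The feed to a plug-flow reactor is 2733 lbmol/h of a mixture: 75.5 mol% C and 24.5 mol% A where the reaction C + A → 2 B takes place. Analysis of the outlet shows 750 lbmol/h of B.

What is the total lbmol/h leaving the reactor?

2730 lbmol/h

For B: n = n₀ + 2ξ → 750 = 0 + 2ξ, giving ξ = 375 lbmol/h.
Outlet amounts (n = n₀ + ν ξ):
  C: 2063 − 1(375) = 1688
  A: 669.6 − 1(375) = 294.6
  B: 0 + 2(375) = 750
Total out = 1688 + 294.6 + 750 = 2733 lbmol/h.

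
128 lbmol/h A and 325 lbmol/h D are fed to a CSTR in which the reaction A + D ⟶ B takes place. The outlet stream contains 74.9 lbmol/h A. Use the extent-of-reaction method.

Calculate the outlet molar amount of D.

For A: n = n₀ − 1ξ → 74.9 = 128 − 1ξ, giving ξ = 53.1 lbmol/h.
Outlet amounts (n = n₀ + ν ξ):
  A: 128 − 1(53.1) = 74.9
  D: 325 − 1(53.1) = 271.9
  B: 0 + 1(53.1) = 53.1

272 lbmol/h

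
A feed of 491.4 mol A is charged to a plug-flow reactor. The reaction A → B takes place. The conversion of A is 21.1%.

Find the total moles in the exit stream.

A reacted = 0.211 × 491.4 = 103.7 mol; ν_A = −1, so ξ = 103.7/1 = 103.7 mol.
Outlet amounts (n = n₀ + ν ξ):
  A: 491.4 − 1(103.7) = 387.7
  B: 0 + 1(103.7) = 103.7
Total out = 387.7 + 103.7 = 491.4 mol.

491 mol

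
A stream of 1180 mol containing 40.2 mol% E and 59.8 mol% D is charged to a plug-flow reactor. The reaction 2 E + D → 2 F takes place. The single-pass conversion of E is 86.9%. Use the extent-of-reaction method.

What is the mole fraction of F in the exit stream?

0.423

E reacted = 0.869 × 474.4 = 412.2 mol; ν_E = −2, so ξ = 412.2/2 = 206.1 mol.
Outlet amounts (n = n₀ + ν ξ):
  E: 474.4 − 2(206.1) = 62.14
  D: 705.6 − 1(206.1) = 499.5
  F: 0 + 2(206.1) = 412.2
Total out = 973.9 mol; y_F = 412.2 / 973.9 = 0.4233.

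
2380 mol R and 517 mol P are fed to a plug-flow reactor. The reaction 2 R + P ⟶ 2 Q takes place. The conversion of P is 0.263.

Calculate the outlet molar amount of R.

2110 mol

P reacted = 0.263 × 517 = 136 mol; ν_P = −1, so ξ = 136/1 = 136 mol.
Outlet amounts (n = n₀ + ν ξ):
  R: 2380 − 2(136) = 2108
  P: 517 − 1(136) = 381
  Q: 0 + 2(136) = 271.9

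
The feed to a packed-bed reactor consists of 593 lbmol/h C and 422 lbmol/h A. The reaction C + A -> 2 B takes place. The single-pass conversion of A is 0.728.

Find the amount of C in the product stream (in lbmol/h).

286 lbmol/h

A reacted = 0.728 × 422 = 307.2 lbmol/h; ν_A = −1, so ξ = 307.2/1 = 307.2 lbmol/h.
Outlet amounts (n = n₀ + ν ξ):
  C: 593 − 1(307.2) = 285.8
  A: 422 − 1(307.2) = 114.8
  B: 0 + 2(307.2) = 614.4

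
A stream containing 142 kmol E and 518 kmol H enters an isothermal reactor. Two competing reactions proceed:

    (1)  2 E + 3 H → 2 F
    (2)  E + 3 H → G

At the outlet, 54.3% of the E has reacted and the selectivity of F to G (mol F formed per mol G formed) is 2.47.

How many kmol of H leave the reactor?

Conversion of E: E consumed = 0.543 × 142 = 77.11 kmol = 2ξ₁ + 1ξ₂.
Selectivity: 2ξ₁ / (1ξ₂) = 2.47 → ξ₁ = 1.235 ξ₂.
Substitute: (2·1.235 + 1) ξ₂ = 77.11 → ξ₂ = 22.22 kmol, ξ₁ = 27.44 kmol.
Outlet amounts (n = n₀ + Σ ν·ξ):
  E: 142 − 2(27.44) − 1(22.22) = 64.89
  H: 518 − 3(27.44) − 3(22.22) = 369
  F: 0 + 2(27.44) = 54.89
  G: 0 + 1(22.22) = 22.22

369 kmol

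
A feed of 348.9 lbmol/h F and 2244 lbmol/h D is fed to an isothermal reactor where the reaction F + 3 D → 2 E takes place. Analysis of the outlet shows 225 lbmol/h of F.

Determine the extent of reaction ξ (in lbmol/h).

For F: n = n₀ − 1ξ → 225 = 348.9 − 1ξ, giving ξ = 123.9 lbmol/h.
Outlet amounts (n = n₀ + ν ξ):
  F: 348.9 − 1(123.9) = 225
  D: 2244 − 3(123.9) = 1872
  E: 0 + 2(123.9) = 247.8

ξ = 124 lbmol/h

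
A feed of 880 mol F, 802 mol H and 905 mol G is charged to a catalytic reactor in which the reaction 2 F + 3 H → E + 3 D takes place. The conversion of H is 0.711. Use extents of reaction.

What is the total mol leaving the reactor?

2400 mol

H reacted = 0.711 × 802 = 570.2 mol; ν_H = −3, so ξ = 570.2/3 = 190.1 mol.
Outlet amounts (n = n₀ + ν ξ):
  F: 880 − 2(190.1) = 499.9
  H: 802 − 3(190.1) = 231.8
  E: 0 + 1(190.1) = 190.1
  D: 0 + 3(190.1) = 570.2
  G: 905 (inert)
Total out = 499.9 + 231.8 + 190.1 + 570.2 + 905 = 2397 mol.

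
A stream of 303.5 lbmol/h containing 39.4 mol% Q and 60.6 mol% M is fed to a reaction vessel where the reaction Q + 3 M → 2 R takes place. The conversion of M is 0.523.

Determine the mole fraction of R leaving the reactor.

0.268

M reacted = 0.523 × 183.9 = 96.19 lbmol/h; ν_M = −3, so ξ = 96.19/3 = 32.06 lbmol/h.
Outlet amounts (n = n₀ + ν ξ):
  Q: 119.6 − 1(32.06) = 87.52
  M: 183.9 − 3(32.06) = 87.73
  R: 0 + 2(32.06) = 64.13
Total out = 239.4 lbmol/h; y_R = 64.13 / 239.4 = 0.2679.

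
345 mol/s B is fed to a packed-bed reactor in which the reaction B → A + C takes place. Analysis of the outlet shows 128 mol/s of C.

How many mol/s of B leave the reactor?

217 mol/s

For C: n = n₀ + 1ξ → 128 = 0 + 1ξ, giving ξ = 128 mol/s.
Outlet amounts (n = n₀ + ν ξ):
  B: 345 − 1(128) = 217
  A: 0 + 1(128) = 128
  C: 0 + 1(128) = 128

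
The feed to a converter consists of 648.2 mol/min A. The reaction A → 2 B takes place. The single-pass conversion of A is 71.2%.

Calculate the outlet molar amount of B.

923 mol/min

A reacted = 0.712 × 648.2 = 461.5 mol/min; ν_A = −1, so ξ = 461.5/1 = 461.5 mol/min.
Outlet amounts (n = n₀ + ν ξ):
  A: 648.2 − 1(461.5) = 186.7
  B: 0 + 2(461.5) = 923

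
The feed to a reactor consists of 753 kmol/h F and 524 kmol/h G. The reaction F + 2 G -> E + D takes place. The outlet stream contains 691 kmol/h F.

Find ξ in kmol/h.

For F: n = n₀ − 1ξ → 691 = 753 − 1ξ, giving ξ = 62 kmol/h.
Outlet amounts (n = n₀ + ν ξ):
  F: 753 − 1(62) = 691
  G: 524 − 2(62) = 400
  E: 0 + 1(62) = 62
  D: 0 + 1(62) = 62

ξ = 62 kmol/h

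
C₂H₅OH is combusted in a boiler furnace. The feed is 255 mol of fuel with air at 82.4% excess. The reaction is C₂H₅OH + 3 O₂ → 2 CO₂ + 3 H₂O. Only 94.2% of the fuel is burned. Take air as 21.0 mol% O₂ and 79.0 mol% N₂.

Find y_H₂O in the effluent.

0.101

Stoichiometric O₂ = 3 × 255 = 765 mol; O₂ fed = 765 × 1.824 = 1395 mol.
N₂ fed = 1395 × 79/21 = 5249 mol.
Fuel reacted = 0.942 × 255 → ξ = 240.2 mol.
Outlet (n = n₀ + ν ξ):
  C₂H₅OH: 255 − 1(240.2) = 14.79
  O₂: 1395 − 3(240.2) = 674.7
  N₂: 5249 (inert)
  CO₂: 0 + 2(240.2) = 480.4
  H₂O: 0 + 3(240.2) = 720.6
Total out = 7140 mol; y_H₂O = 720.6 / 7140 = 0.1009.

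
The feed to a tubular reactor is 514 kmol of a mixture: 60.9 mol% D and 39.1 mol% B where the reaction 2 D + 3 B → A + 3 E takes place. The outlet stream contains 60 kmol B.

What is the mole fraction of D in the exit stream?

0.469

For B: n = n₀ − 3ξ → 60 = 201 − 3ξ, giving ξ = 46.99 kmol.
Outlet amounts (n = n₀ + ν ξ):
  D: 313 − 2(46.99) = 219
  B: 201 − 3(46.99) = 60
  A: 0 + 1(46.99) = 46.99
  E: 0 + 3(46.99) = 141
Total out = 467 kmol; y_D = 219 / 467 = 0.469.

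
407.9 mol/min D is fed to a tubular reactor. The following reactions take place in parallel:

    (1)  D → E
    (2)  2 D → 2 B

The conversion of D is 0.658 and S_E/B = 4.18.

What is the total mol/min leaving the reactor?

408 mol/min

Conversion of D: D consumed = 0.658 × 407.9 = 268.4 mol/min = 1ξ₁ + 2ξ₂.
Selectivity: 1ξ₁ / (2ξ₂) = 4.18 → ξ₁ = 8.36 ξ₂.
Substitute: (1·8.36 + 2) ξ₂ = 268.4 → ξ₂ = 25.91 mol/min, ξ₁ = 216.6 mol/min.
Outlet amounts (n = n₀ + Σ ν·ξ):
  D: 407.9 − 1(216.6) − 2(25.91) = 139.5
  E: 0 + 1(216.6) = 216.6
  B: 0 + 2(25.91) = 51.81
Total out = 139.5 + 216.6 + 51.81 = 407.9 mol/min.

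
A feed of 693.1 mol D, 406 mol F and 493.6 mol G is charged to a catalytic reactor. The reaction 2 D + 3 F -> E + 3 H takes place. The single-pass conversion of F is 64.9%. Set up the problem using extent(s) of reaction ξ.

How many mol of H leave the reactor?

263 mol

F reacted = 0.649 × 406 = 263.5 mol; ν_F = −3, so ξ = 263.5/3 = 87.83 mol.
Outlet amounts (n = n₀ + ν ξ):
  D: 693.1 − 2(87.83) = 517.4
  F: 406 − 3(87.83) = 142.5
  E: 0 + 1(87.83) = 87.83
  H: 0 + 3(87.83) = 263.5
  G: 493.6 (inert)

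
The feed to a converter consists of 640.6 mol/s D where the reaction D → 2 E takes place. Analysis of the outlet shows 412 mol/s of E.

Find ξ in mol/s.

For E: n = n₀ + 2ξ → 412 = 0 + 2ξ, giving ξ = 206 mol/s.
Outlet amounts (n = n₀ + ν ξ):
  D: 640.6 − 1(206) = 434.6
  E: 0 + 2(206) = 412

ξ = 206 mol/s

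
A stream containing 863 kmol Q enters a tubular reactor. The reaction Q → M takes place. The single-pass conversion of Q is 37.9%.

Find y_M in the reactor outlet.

0.379

Q reacted = 0.379 × 863 = 327.1 kmol; ν_Q = −1, so ξ = 327.1/1 = 327.1 kmol.
Outlet amounts (n = n₀ + ν ξ):
  Q: 863 − 1(327.1) = 535.9
  M: 0 + 1(327.1) = 327.1
Total out = 863 kmol; y_M = 327.1 / 863 = 0.379.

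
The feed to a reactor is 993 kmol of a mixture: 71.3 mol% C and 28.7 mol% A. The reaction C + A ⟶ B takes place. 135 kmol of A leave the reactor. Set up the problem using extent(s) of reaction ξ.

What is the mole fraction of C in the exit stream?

0.662

For A: n = n₀ − 1ξ → 135 = 285 − 1ξ, giving ξ = 150 kmol.
Outlet amounts (n = n₀ + ν ξ):
  C: 708 − 1(150) = 558
  A: 285 − 1(150) = 135
  B: 0 + 1(150) = 150
Total out = 843 kmol; y_C = 558 / 843 = 0.6619.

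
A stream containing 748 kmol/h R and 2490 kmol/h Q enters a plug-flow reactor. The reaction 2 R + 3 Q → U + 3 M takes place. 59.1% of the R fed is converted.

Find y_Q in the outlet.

R reacted = 0.591 × 748 = 442.1 kmol/h; ν_R = −2, so ξ = 442.1/2 = 221 kmol/h.
Outlet amounts (n = n₀ + ν ξ):
  R: 748 − 2(221) = 305.9
  Q: 2490 − 3(221) = 1827
  U: 0 + 1(221) = 221
  M: 0 + 3(221) = 663.1
Total out = 3017 kmol/h; y_Q = 1827 / 3017 = 0.6055.

0.606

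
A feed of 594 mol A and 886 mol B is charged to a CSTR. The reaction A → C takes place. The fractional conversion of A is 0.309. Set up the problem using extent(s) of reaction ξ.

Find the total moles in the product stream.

A reacted = 0.309 × 594 = 183.5 mol; ν_A = −1, so ξ = 183.5/1 = 183.5 mol.
Outlet amounts (n = n₀ + ν ξ):
  A: 594 − 1(183.5) = 410.5
  C: 0 + 1(183.5) = 183.5
  B: 886 (inert)
Total out = 410.5 + 183.5 + 886 = 1480 mol.

1480 mol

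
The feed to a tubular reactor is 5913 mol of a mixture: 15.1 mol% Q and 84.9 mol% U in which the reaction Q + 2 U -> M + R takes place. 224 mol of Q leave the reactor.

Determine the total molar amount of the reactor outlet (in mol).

5240 mol

For Q: n = n₀ − 1ξ → 224 = 892.9 − 1ξ, giving ξ = 668.9 mol.
Outlet amounts (n = n₀ + ν ξ):
  Q: 892.9 − 1(668.9) = 224
  U: 5020 − 2(668.9) = 3682
  M: 0 + 1(668.9) = 668.9
  R: 0 + 1(668.9) = 668.9
Total out = 224 + 3682 + 668.9 + 668.9 = 5244 mol.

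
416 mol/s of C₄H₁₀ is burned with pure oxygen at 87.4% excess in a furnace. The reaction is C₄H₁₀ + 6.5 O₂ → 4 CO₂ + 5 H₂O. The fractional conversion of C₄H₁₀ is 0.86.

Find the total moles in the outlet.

Stoichiometric O₂ = 6.5 × 416 = 2704 mol/s; O₂ fed = 2704 × 1.874 = 5067 mol/s.
Fuel reacted = 0.86 × 416 → ξ = 357.8 mol/s.
Outlet (n = n₀ + ν ξ):
  C₄H₁₀: 416 − 1(357.8) = 58.24
  O₂: 5067 − 6.5(357.8) = 2742
  CO₂: 0 + 4(357.8) = 1431
  H₂O: 0 + 5(357.8) = 1789
Total out = 58.24 + 2742 + 1431 + 1789 = 6020 mol/s.

6020 mol/s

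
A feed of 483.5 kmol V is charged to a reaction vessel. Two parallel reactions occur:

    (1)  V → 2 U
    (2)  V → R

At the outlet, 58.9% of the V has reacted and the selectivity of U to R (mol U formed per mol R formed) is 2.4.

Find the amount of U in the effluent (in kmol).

Conversion of V: V consumed = 0.589 × 483.5 = 284.8 kmol = 1ξ₁ + 1ξ₂.
Selectivity: 2ξ₁ / (1ξ₂) = 2.4 → ξ₁ = 1.2 ξ₂.
Substitute: (1·1.2 + 1) ξ₂ = 284.8 → ξ₂ = 129.4 kmol, ξ₁ = 155.3 kmol.
Outlet amounts (n = n₀ + Σ ν·ξ):
  V: 483.5 − 1(155.3) − 1(129.4) = 198.7
  U: 0 + 2(155.3) = 310.7
  R: 0 + 1(129.4) = 129.4

311 kmol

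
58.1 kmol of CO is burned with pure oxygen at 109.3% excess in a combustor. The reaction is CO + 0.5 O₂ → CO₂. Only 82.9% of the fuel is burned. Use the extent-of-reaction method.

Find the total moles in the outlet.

Stoichiometric O₂ = 0.5 × 58.1 = 29.05 kmol; O₂ fed = 29.05 × 2.093 = 60.8 kmol.
Fuel reacted = 0.829 × 58.1 → ξ = 48.16 kmol.
Outlet (n = n₀ + ν ξ):
  CO: 58.1 − 1(48.16) = 9.935
  O₂: 60.8 − 0.5(48.16) = 36.72
  CO₂: 0 + 1(48.16) = 48.16
Total out = 9.935 + 36.72 + 48.16 = 94.82 kmol.

94.8 kmol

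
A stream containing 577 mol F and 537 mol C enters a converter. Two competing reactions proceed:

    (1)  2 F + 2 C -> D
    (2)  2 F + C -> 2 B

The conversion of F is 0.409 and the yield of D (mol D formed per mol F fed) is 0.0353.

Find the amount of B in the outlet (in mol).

195 mol

Yield of D: 1ξ₁ / 577 = 0.0353 → ξ₁ = 20.37 mol.
Conversion of F: 2ξ₁ + 2ξ₂ = 0.409 × 577 = 236 → ξ₂ = 97.63 mol.
Outlet amounts (n = n₀ + Σ ν·ξ):
  F: 577 − 2(20.37) − 2(97.63) = 341
  C: 537 − 2(20.37) − 1(97.63) = 398.6
  D: 0 + 1(20.37) = 20.37
  B: 0 + 2(97.63) = 195.3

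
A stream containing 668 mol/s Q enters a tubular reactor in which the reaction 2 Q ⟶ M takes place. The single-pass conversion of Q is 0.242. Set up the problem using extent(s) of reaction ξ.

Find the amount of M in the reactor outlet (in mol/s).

Q reacted = 0.242 × 668 = 161.7 mol/s; ν_Q = −2, so ξ = 161.7/2 = 80.83 mol/s.
Outlet amounts (n = n₀ + ν ξ):
  Q: 668 − 2(80.83) = 506.3
  M: 0 + 1(80.83) = 80.83

80.8 mol/s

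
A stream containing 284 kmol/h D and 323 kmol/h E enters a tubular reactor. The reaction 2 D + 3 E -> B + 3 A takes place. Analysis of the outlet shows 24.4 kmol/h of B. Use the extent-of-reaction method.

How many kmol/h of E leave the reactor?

For B: n = n₀ + 1ξ → 24.4 = 0 + 1ξ, giving ξ = 24.4 kmol/h.
Outlet amounts (n = n₀ + ν ξ):
  D: 284 − 2(24.4) = 235.2
  E: 323 − 3(24.4) = 249.8
  B: 0 + 1(24.4) = 24.4
  A: 0 + 3(24.4) = 73.2

250 kmol/h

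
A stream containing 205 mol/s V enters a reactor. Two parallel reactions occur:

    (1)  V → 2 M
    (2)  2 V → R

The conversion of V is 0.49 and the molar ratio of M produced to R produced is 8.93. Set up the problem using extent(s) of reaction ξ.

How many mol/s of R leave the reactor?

Conversion of V: V consumed = 0.49 × 205 = 100.5 mol/s = 1ξ₁ + 2ξ₂.
Selectivity: 2ξ₁ / (1ξ₂) = 8.93 → ξ₁ = 4.465 ξ₂.
Substitute: (1·4.465 + 2) ξ₂ = 100.5 → ξ₂ = 15.54 mol/s, ξ₁ = 69.37 mol/s.
Outlet amounts (n = n₀ + Σ ν·ξ):
  V: 205 − 1(69.37) − 2(15.54) = 104.5
  M: 0 + 2(69.37) = 138.7
  R: 0 + 1(15.54) = 15.54

15.5 mol/s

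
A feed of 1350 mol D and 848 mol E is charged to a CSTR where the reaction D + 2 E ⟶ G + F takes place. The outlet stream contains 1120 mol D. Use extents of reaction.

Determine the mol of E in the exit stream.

388 mol

For D: n = n₀ − 1ξ → 1120 = 1350 − 1ξ, giving ξ = 230 mol.
Outlet amounts (n = n₀ + ν ξ):
  D: 1350 − 1(230) = 1120
  E: 848 − 2(230) = 388
  G: 0 + 1(230) = 230
  F: 0 + 1(230) = 230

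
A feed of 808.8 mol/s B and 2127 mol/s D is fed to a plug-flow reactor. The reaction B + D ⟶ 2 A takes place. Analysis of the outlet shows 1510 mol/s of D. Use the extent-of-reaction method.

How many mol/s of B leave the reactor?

192 mol/s

For D: n = n₀ − 1ξ → 1510 = 2127 − 1ξ, giving ξ = 617 mol/s.
Outlet amounts (n = n₀ + ν ξ):
  B: 808.8 − 1(617) = 191.8
  D: 2127 − 1(617) = 1510
  A: 0 + 2(617) = 1234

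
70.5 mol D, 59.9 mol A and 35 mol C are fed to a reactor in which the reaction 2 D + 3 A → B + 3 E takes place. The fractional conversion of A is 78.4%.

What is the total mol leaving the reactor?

A reacted = 0.784 × 59.9 = 46.96 mol; ν_A = −3, so ξ = 46.96/3 = 15.65 mol.
Outlet amounts (n = n₀ + ν ξ):
  D: 70.5 − 2(15.65) = 39.19
  A: 59.9 − 3(15.65) = 12.94
  B: 0 + 1(15.65) = 15.65
  E: 0 + 3(15.65) = 46.96
  C: 35 (inert)
Total out = 39.19 + 12.94 + 15.65 + 46.96 + 35 = 149.7 mol.

150 mol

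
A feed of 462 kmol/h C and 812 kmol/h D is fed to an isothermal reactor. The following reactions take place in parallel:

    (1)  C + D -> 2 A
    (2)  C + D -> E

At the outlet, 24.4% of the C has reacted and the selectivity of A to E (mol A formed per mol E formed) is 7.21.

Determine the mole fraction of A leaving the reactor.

0.141

Conversion of C: C consumed = 0.244 × 462 = 112.7 kmol/h = 1ξ₁ + 1ξ₂.
Selectivity: 2ξ₁ / (1ξ₂) = 7.21 → ξ₁ = 3.605 ξ₂.
Substitute: (1·3.605 + 1) ξ₂ = 112.7 → ξ₂ = 24.48 kmol/h, ξ₁ = 88.25 kmol/h.
Outlet amounts (n = n₀ + Σ ν·ξ):
  C: 462 − 1(88.25) − 1(24.48) = 349.3
  D: 812 − 1(88.25) − 1(24.48) = 699.3
  A: 0 + 2(88.25) = 176.5
  E: 0 + 1(24.48) = 24.48
Total out = 1250 kmol/h; y_A = 176.5 / 1250 = 0.1413.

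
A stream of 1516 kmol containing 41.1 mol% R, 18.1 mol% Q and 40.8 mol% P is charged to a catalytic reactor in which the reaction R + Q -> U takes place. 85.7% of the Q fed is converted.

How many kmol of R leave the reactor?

388 kmol

Q reacted = 0.857 × 274.4 = 235.2 kmol; ν_Q = −1, so ξ = 235.2/1 = 235.2 kmol.
Outlet amounts (n = n₀ + ν ξ):
  R: 623.1 − 1(235.2) = 387.9
  Q: 274.4 − 1(235.2) = 39.24
  U: 0 + 1(235.2) = 235.2
  P: 618.5 (inert)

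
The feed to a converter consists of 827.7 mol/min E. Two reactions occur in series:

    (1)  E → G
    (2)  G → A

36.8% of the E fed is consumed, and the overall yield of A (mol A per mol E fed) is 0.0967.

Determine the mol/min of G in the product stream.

Conversion of E: E consumed = 1ξ₁ = 0.368 × 827.7 → ξ₁ = 304.6 mol/min.
Yield of A: 1ξ₂ / 827.7 = 0.0967 → ξ₂ = 80.04 mol/min.
Outlet amounts (n = n₀ + Σ ν·ξ):
  E: 827.7 − 1(304.6) = 523.1
  G: 0 + 1(304.6) − 1(80.04) = 224.6
  A: 0 + 1(80.04) = 80.04

225 mol/min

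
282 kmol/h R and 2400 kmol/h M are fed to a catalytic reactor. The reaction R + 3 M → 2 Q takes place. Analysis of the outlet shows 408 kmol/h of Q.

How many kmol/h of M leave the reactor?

1790 kmol/h

For Q: n = n₀ + 2ξ → 408 = 0 + 2ξ, giving ξ = 204 kmol/h.
Outlet amounts (n = n₀ + ν ξ):
  R: 282 − 1(204) = 78
  M: 2400 − 3(204) = 1788
  Q: 0 + 2(204) = 408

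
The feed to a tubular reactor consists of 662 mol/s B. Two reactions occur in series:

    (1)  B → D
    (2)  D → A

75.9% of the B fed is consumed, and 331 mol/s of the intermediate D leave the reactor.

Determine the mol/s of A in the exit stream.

171 mol/s

Conversion of B: B consumed = 1ξ₁ = 0.759 × 662 → ξ₁ = 502.5 mol/s.
D balance: n_D = 0 + 1ξ₁ − 1ξ₂ = 331 → ξ₂ = (1·502.5 − 331)/1 = 171.5 mol/s.
Outlet amounts (n = n₀ + Σ ν·ξ):
  B: 662 − 1(502.5) = 159.5
  D: 0 + 1(502.5) − 1(171.5) = 331
  A: 0 + 1(171.5) = 171.5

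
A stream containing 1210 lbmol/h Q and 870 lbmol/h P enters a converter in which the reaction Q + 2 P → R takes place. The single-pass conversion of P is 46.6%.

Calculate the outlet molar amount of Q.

P reacted = 0.466 × 870 = 405.4 lbmol/h; ν_P = −2, so ξ = 405.4/2 = 202.7 lbmol/h.
Outlet amounts (n = n₀ + ν ξ):
  Q: 1210 − 1(202.7) = 1007
  P: 870 − 2(202.7) = 464.6
  R: 0 + 1(202.7) = 202.7

1010 lbmol/h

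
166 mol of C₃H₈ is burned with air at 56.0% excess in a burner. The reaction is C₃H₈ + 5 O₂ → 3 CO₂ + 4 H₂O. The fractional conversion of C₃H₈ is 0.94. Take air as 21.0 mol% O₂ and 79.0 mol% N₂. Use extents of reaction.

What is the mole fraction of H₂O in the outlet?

Stoichiometric O₂ = 5 × 166 = 830 mol; O₂ fed = 830 × 1.560 = 1295 mol.
N₂ fed = 1295 × 79/21 = 4871 mol.
Fuel reacted = 0.94 × 166 → ξ = 156 mol.
Outlet (n = n₀ + ν ξ):
  C₃H₈: 166 − 1(156) = 9.96
  O₂: 1295 − 5(156) = 514.6
  N₂: 4871 (inert)
  CO₂: 0 + 3(156) = 468.1
  H₂O: 0 + 4(156) = 624.2
Total out = 6488 mol; y_H₂O = 624.2 / 6488 = 0.09621.

0.0962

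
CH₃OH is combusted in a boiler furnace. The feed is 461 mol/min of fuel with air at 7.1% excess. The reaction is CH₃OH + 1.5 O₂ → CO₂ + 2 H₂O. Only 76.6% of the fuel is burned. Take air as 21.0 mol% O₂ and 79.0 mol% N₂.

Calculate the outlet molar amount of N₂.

Stoichiometric O₂ = 1.5 × 461 = 691.5 mol/min; O₂ fed = 691.5 × 1.071 = 740.6 mol/min.
N₂ fed = 740.6 × 79/21 = 2786 mol/min.
Fuel reacted = 0.766 × 461 → ξ = 353.1 mol/min.
Outlet (n = n₀ + ν ξ):
  CH₃OH: 461 − 1(353.1) = 107.9
  O₂: 740.6 − 1.5(353.1) = 210.9
  N₂: 2786 (inert)
  CO₂: 0 + 1(353.1) = 353.1
  H₂O: 0 + 2(353.1) = 706.3

2790 mol/min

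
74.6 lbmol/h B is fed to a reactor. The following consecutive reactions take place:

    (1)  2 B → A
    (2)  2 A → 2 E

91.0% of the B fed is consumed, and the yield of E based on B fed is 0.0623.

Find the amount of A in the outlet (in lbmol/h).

29.3 lbmol/h

Conversion of B: B consumed = 2ξ₁ = 0.91 × 74.6 → ξ₁ = 33.94 lbmol/h.
Yield of E: 2ξ₂ / 74.6 = 0.0623 → ξ₂ = 2.324 lbmol/h.
Outlet amounts (n = n₀ + Σ ν·ξ):
  B: 74.6 − 2(33.94) = 6.714
  A: 0 + 1(33.94) − 2(2.324) = 29.3
  E: 0 + 2(2.324) = 4.648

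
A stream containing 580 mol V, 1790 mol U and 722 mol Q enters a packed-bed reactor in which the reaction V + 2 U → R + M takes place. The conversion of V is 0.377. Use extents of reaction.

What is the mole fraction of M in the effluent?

0.0761

V reacted = 0.377 × 580 = 218.7 mol; ν_V = −1, so ξ = 218.7/1 = 218.7 mol.
Outlet amounts (n = n₀ + ν ξ):
  V: 580 − 1(218.7) = 361.3
  U: 1790 − 2(218.7) = 1353
  R: 0 + 1(218.7) = 218.7
  M: 0 + 1(218.7) = 218.7
  Q: 722 (inert)
Total out = 2873 mol; y_M = 218.7 / 2873 = 0.0761.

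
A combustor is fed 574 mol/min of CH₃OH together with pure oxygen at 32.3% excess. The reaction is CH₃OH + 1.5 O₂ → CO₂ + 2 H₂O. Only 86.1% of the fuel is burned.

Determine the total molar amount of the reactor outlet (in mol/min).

Stoichiometric O₂ = 1.5 × 574 = 861 mol/min; O₂ fed = 861 × 1.323 = 1139 mol/min.
Fuel reacted = 0.861 × 574 → ξ = 494.2 mol/min.
Outlet (n = n₀ + ν ξ):
  CH₃OH: 574 − 1(494.2) = 79.79
  O₂: 1139 − 1.5(494.2) = 397.8
  CO₂: 0 + 1(494.2) = 494.2
  H₂O: 0 + 2(494.2) = 988.4
Total out = 79.79 + 397.8 + 494.2 + 988.4 = 1960 mol/min.

1960 mol/min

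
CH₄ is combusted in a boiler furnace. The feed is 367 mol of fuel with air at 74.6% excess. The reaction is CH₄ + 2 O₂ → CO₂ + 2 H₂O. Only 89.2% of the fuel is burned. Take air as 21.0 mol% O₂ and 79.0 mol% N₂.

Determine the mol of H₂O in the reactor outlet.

655 mol

Stoichiometric O₂ = 2 × 367 = 734 mol; O₂ fed = 734 × 1.746 = 1282 mol.
N₂ fed = 1282 × 79/21 = 4821 mol.
Fuel reacted = 0.892 × 367 → ξ = 327.4 mol.
Outlet (n = n₀ + ν ξ):
  CH₄: 367 − 1(327.4) = 39.64
  O₂: 1282 − 2(327.4) = 626.8
  N₂: 4821 (inert)
  CO₂: 0 + 1(327.4) = 327.4
  H₂O: 0 + 2(327.4) = 654.7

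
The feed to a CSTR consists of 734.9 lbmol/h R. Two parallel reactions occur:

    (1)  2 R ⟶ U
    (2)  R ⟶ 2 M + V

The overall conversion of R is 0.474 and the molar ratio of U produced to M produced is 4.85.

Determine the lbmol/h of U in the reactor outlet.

166 lbmol/h

Conversion of R: R consumed = 0.474 × 734.9 = 348.3 lbmol/h = 2ξ₁ + 1ξ₂.
Selectivity: 1ξ₁ / (2ξ₂) = 4.85 → ξ₁ = 9.7 ξ₂.
Substitute: (2·9.7 + 1) ξ₂ = 348.3 → ξ₂ = 17.08 lbmol/h, ξ₁ = 165.6 lbmol/h.
Outlet amounts (n = n₀ + Σ ν·ξ):
  R: 734.9 − 2(165.6) − 1(17.08) = 386.6
  U: 0 + 1(165.6) = 165.6
  M: 0 + 2(17.08) = 34.15
  V: 0 + 1(17.08) = 17.08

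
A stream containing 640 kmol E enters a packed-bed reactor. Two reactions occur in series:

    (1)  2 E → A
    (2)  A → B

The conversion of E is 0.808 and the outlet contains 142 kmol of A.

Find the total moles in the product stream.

381 kmol

Conversion of E: E consumed = 2ξ₁ = 0.808 × 640 → ξ₁ = 258.6 kmol.
A balance: n_A = 0 + 1ξ₁ − 1ξ₂ = 142 → ξ₂ = (1·258.6 − 142)/1 = 116.6 kmol.
Outlet amounts (n = n₀ + Σ ν·ξ):
  E: 640 − 2(258.6) = 122.9
  A: 0 + 1(258.6) − 1(116.6) = 142
  B: 0 + 1(116.6) = 116.6
Total out = 122.9 + 142 + 116.6 = 381.4 kmol.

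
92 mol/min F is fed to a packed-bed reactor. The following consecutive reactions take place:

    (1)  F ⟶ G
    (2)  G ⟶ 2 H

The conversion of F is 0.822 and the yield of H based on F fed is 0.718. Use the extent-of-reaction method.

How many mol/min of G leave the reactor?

Conversion of F: F consumed = 1ξ₁ = 0.822 × 92 → ξ₁ = 75.62 mol/min.
Yield of H: 2ξ₂ / 92 = 0.718 → ξ₂ = 33.03 mol/min.
Outlet amounts (n = n₀ + Σ ν·ξ):
  F: 92 − 1(75.62) = 16.38
  G: 0 + 1(75.62) − 1(33.03) = 42.6
  H: 0 + 2(33.03) = 66.06

42.6 mol/min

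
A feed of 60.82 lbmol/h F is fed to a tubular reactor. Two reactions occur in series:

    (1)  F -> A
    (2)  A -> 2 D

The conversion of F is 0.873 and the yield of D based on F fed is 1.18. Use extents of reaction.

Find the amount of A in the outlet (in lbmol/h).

Conversion of F: F consumed = 1ξ₁ = 0.873 × 60.82 → ξ₁ = 53.1 lbmol/h.
Yield of D: 2ξ₂ / 60.82 = 1.18 → ξ₂ = 35.88 lbmol/h.
Outlet amounts (n = n₀ + Σ ν·ξ):
  F: 60.82 − 1(53.1) = 7.724
  A: 0 + 1(53.1) − 1(35.88) = 17.21
  D: 0 + 2(35.88) = 71.77

17.2 lbmol/h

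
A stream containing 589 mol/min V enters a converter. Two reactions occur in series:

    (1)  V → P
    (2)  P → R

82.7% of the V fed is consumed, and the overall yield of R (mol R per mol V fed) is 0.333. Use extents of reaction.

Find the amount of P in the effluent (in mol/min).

Conversion of V: V consumed = 1ξ₁ = 0.827 × 589 → ξ₁ = 487.1 mol/min.
Yield of R: 1ξ₂ / 589 = 0.333 → ξ₂ = 196.1 mol/min.
Outlet amounts (n = n₀ + Σ ν·ξ):
  V: 589 − 1(487.1) = 101.9
  P: 0 + 1(487.1) − 1(196.1) = 291
  R: 0 + 1(196.1) = 196.1

291 mol/min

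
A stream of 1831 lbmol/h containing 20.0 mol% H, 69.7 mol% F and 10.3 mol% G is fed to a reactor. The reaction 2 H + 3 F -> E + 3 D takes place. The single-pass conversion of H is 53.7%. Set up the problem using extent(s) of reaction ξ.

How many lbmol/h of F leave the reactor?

981 lbmol/h

H reacted = 0.537 × 366.2 = 196.6 lbmol/h; ν_H = −2, so ξ = 196.6/2 = 98.32 lbmol/h.
Outlet amounts (n = n₀ + ν ξ):
  H: 366.2 − 2(98.32) = 169.6
  F: 1276 − 3(98.32) = 981.2
  E: 0 + 1(98.32) = 98.32
  D: 0 + 3(98.32) = 295
  G: 188.6 (inert)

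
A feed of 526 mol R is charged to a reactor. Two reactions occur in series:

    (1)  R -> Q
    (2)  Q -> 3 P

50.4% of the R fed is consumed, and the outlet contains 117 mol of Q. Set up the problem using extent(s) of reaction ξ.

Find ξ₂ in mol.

ξ₂ = 148 mol

Conversion of R: R consumed = 1ξ₁ = 0.504 × 526 → ξ₁ = 265.1 mol.
Q balance: n_Q = 0 + 1ξ₁ − 1ξ₂ = 117 → ξ₂ = (1·265.1 − 117)/1 = 148.1 mol.
Outlet amounts (n = n₀ + Σ ν·ξ):
  R: 526 − 1(265.1) = 260.9
  Q: 0 + 1(265.1) − 1(148.1) = 117
  P: 0 + 3(148.1) = 444.3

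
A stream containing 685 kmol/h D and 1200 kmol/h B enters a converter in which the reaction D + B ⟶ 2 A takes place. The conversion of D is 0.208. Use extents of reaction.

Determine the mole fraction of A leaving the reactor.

0.151

D reacted = 0.208 × 685 = 142.5 kmol/h; ν_D = −1, so ξ = 142.5/1 = 142.5 kmol/h.
Outlet amounts (n = n₀ + ν ξ):
  D: 685 − 1(142.5) = 542.5
  B: 1200 − 1(142.5) = 1058
  A: 0 + 2(142.5) = 285
Total out = 1885 kmol/h; y_A = 285 / 1885 = 0.1512.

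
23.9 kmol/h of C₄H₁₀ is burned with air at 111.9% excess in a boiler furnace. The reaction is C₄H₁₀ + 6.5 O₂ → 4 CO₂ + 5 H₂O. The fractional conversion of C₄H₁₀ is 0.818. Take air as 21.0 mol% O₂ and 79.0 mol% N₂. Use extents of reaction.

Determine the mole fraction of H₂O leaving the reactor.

Stoichiometric O₂ = 6.5 × 23.9 = 155.3 kmol/h; O₂ fed = 155.3 × 2.119 = 329.2 kmol/h.
N₂ fed = 329.2 × 79/21 = 1238 kmol/h.
Fuel reacted = 0.818 × 23.9 → ξ = 19.55 kmol/h.
Outlet (n = n₀ + ν ξ):
  C₄H₁₀: 23.9 − 1(19.55) = 4.35
  O₂: 329.2 − 6.5(19.55) = 202.1
  N₂: 1238 (inert)
  CO₂: 0 + 4(19.55) = 78.2
  H₂O: 0 + 5(19.55) = 97.75
Total out = 1621 kmol/h; y_H₂O = 97.75 / 1621 = 0.06031.

0.0603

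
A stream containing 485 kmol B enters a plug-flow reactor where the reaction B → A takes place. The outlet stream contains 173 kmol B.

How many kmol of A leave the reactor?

312 kmol

For B: n = n₀ − 1ξ → 173 = 485 − 1ξ, giving ξ = 312 kmol.
Outlet amounts (n = n₀ + ν ξ):
  B: 485 − 1(312) = 173
  A: 0 + 1(312) = 312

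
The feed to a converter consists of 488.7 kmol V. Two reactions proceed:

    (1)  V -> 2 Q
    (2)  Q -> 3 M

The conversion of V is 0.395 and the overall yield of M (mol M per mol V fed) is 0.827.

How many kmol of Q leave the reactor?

Conversion of V: V consumed = 1ξ₁ = 0.395 × 488.7 → ξ₁ = 193 kmol.
Yield of M: 3ξ₂ / 488.7 = 0.827 → ξ₂ = 134.7 kmol.
Outlet amounts (n = n₀ + Σ ν·ξ):
  V: 488.7 − 1(193) = 295.7
  Q: 0 + 2(193) − 1(134.7) = 251.4
  M: 0 + 3(134.7) = 404.2

251 kmol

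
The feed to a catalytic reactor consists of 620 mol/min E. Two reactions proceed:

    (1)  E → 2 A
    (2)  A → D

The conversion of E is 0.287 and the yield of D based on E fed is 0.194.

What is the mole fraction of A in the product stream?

0.295

Conversion of E: E consumed = 1ξ₁ = 0.287 × 620 → ξ₁ = 177.9 mol/min.
Yield of D: 1ξ₂ / 620 = 0.194 → ξ₂ = 120.3 mol/min.
Outlet amounts (n = n₀ + Σ ν·ξ):
  E: 620 − 1(177.9) = 442.1
  A: 0 + 2(177.9) − 1(120.3) = 235.6
  D: 0 + 1(120.3) = 120.3
Total out = 797.9 mol/min; y_A = 235.6 / 797.9 = 0.2953.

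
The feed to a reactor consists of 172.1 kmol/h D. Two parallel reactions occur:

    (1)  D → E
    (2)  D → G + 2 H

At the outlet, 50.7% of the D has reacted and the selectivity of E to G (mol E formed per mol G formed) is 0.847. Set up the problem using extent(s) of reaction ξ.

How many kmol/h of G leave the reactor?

Conversion of D: D consumed = 0.507 × 172.1 = 87.25 kmol/h = 1ξ₁ + 1ξ₂.
Selectivity: 1ξ₁ / (1ξ₂) = 0.847 → ξ₁ = 0.847 ξ₂.
Substitute: (1·0.847 + 1) ξ₂ = 87.25 → ξ₂ = 47.24 kmol/h, ξ₁ = 40.01 kmol/h.
Outlet amounts (n = n₀ + Σ ν·ξ):
  D: 172.1 − 1(40.01) − 1(47.24) = 84.85
  E: 0 + 1(40.01) = 40.01
  G: 0 + 1(47.24) = 47.24
  H: 0 + 2(47.24) = 94.48

47.2 kmol/h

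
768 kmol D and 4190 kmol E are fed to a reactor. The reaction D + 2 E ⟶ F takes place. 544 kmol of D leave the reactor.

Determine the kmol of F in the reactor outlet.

For D: n = n₀ − 1ξ → 544 = 768 − 1ξ, giving ξ = 224 kmol.
Outlet amounts (n = n₀ + ν ξ):
  D: 768 − 1(224) = 544
  E: 4190 − 2(224) = 3742
  F: 0 + 1(224) = 224

224 kmol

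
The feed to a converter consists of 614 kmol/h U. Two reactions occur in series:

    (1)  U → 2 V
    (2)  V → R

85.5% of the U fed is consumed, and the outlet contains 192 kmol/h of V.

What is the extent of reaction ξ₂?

ξ₂ = 858 kmol/h

Conversion of U: U consumed = 1ξ₁ = 0.855 × 614 → ξ₁ = 525 kmol/h.
V balance: n_V = 0 + 2ξ₁ − 1ξ₂ = 192 → ξ₂ = (2·525 − 192)/1 = 857.9 kmol/h.
Outlet amounts (n = n₀ + Σ ν·ξ):
  U: 614 − 1(525) = 89.03
  V: 0 + 2(525) − 1(857.9) = 192
  R: 0 + 1(857.9) = 857.9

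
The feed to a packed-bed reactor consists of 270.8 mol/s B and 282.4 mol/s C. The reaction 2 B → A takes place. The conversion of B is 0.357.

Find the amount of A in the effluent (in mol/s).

48.3 mol/s

B reacted = 0.357 × 270.8 = 96.68 mol/s; ν_B = −2, so ξ = 96.68/2 = 48.34 mol/s.
Outlet amounts (n = n₀ + ν ξ):
  B: 270.8 − 2(48.34) = 174.1
  A: 0 + 1(48.34) = 48.34
  C: 282.4 (inert)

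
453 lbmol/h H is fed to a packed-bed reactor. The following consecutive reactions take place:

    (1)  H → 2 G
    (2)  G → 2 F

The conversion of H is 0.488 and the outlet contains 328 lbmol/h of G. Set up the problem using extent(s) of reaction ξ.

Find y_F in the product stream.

0.29

Conversion of H: H consumed = 1ξ₁ = 0.488 × 453 → ξ₁ = 221.1 lbmol/h.
G balance: n_G = 0 + 2ξ₁ − 1ξ₂ = 328 → ξ₂ = (2·221.1 − 328)/1 = 114.1 lbmol/h.
Outlet amounts (n = n₀ + Σ ν·ξ):
  H: 453 − 1(221.1) = 231.9
  G: 0 + 2(221.1) − 1(114.1) = 328
  F: 0 + 2(114.1) = 228.3
Total out = 788.2 lbmol/h; y_F = 228.3 / 788.2 = 0.2896.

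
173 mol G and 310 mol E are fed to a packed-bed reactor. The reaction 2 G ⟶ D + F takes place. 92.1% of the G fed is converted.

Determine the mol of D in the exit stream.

G reacted = 0.921 × 173 = 159.3 mol; ν_G = −2, so ξ = 159.3/2 = 79.67 mol.
Outlet amounts (n = n₀ + ν ξ):
  G: 173 − 2(79.67) = 13.67
  D: 0 + 1(79.67) = 79.67
  F: 0 + 1(79.67) = 79.67
  E: 310 (inert)

79.7 mol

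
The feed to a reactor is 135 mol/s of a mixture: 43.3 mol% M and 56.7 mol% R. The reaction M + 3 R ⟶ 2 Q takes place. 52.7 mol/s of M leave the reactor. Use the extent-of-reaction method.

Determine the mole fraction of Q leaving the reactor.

For M: n = n₀ − 1ξ → 52.7 = 58.45 − 1ξ, giving ξ = 5.755 mol/s.
Outlet amounts (n = n₀ + ν ξ):
  M: 58.45 − 1(5.755) = 52.7
  R: 76.55 − 3(5.755) = 59.28
  Q: 0 + 2(5.755) = 11.51
Total out = 123.5 mol/s; y_Q = 11.51 / 123.5 = 0.09321.

0.0932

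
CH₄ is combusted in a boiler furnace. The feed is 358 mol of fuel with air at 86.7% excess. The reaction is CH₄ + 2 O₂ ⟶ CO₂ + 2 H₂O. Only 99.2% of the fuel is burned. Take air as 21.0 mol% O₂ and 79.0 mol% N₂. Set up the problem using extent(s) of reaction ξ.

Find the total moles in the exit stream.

6720 mol

Stoichiometric O₂ = 2 × 358 = 716 mol; O₂ fed = 716 × 1.867 = 1337 mol.
N₂ fed = 1337 × 79/21 = 5029 mol.
Fuel reacted = 0.992 × 358 → ξ = 355.1 mol.
Outlet (n = n₀ + ν ξ):
  CH₄: 358 − 1(355.1) = 2.864
  O₂: 1337 − 2(355.1) = 626.5
  N₂: 5029 (inert)
  CO₂: 0 + 1(355.1) = 355.1
  H₂O: 0 + 2(355.1) = 710.3
Total out = 2.864 + 626.5 + 5029 + 355.1 + 710.3 = 6724 mol.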